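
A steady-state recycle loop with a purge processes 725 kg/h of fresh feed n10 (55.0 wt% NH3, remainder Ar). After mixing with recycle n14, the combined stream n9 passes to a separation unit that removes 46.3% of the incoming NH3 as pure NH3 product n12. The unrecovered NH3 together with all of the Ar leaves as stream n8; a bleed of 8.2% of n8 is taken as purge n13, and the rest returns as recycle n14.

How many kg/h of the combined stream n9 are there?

4765 kg/h

Ar enters only via n10 and leaves only via the purge: 725×0.450 = 0.082×(Ar in n8), and the separation unit passes all Ar, so Ar in n9 = Ar in n8 = 3978.7 kg/h.
NH3 in n9: m_A = 725×0.550 + (1−0.082)·(1−0.463)·m_A, so m_A = 398.75/0.5070 = 786.44 kg/h.
n9 = 786.44 + 3978.7 = 4765.1 kg/h.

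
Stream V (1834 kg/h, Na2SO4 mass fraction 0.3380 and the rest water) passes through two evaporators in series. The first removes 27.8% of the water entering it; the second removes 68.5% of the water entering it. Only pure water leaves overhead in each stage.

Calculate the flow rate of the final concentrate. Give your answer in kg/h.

896 kg/h

water in feed = 1834×0.662 = 1214.1 kg/h.
After stage 1: water left = (1−0.278)×1214.1 = 876.59; stream total = 1496.5 kg/h.
After stage 2: water left = (1−0.685)×876.59 = 276.12; final concentrate = 896.02 kg/h.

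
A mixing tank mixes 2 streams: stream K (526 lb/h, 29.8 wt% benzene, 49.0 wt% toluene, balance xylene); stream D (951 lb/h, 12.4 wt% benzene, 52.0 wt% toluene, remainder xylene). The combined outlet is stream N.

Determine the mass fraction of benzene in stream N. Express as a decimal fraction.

Total flow out = 526 + 951 = 1477 lb/h.
benzene in = 526×0.298 + 951×0.124 = 274.67 lb/h.
benzene mass fraction in N = 274.67/1477 = 0.1860.

0.1860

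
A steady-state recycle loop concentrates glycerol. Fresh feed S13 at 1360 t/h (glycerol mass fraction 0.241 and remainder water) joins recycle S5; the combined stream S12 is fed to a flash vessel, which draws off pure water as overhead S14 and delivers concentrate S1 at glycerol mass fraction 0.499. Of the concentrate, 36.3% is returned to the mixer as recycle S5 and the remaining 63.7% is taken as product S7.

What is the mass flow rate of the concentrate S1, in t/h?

1031 t/h

Overall glycerol balance (none leaves overhead): glycerol in fresh feed = glycerol in product, i.e. 1360×0.241 = (1−0.363)·S1·0.499.
S1 = 327.76/(0.499×0.637) = 1031.1 t/h.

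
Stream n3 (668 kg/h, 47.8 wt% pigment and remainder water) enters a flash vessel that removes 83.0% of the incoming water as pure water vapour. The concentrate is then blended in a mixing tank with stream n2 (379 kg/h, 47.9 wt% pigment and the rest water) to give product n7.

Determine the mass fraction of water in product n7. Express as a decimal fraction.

Vapour removed = 0.830×0.522×668 = 289.42 kg/h; concentrate = 378.58 kg/h.
water reaching the mixer = 59.278 (from concentrate) + 379×0.521 = 256.74 kg/h.
Product flow = 378.58 + 379 = 757.58 kg/h; water fraction = 0.3389.

0.3389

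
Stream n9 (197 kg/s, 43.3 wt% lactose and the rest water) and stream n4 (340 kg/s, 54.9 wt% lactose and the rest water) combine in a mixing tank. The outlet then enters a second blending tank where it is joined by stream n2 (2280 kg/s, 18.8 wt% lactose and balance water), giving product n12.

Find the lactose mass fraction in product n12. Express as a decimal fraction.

0.249

Overall, product flow = 2817 kg/s.
lactose in = 197×0.433 + 340×0.549 + 2280×0.188 = 700.6 kg/s.
lactose fraction in n12 = 0.249.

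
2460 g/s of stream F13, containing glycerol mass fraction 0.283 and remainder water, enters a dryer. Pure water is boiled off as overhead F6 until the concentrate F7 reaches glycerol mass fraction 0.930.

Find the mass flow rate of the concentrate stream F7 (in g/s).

748.6 g/s

glycerol is conserved: 2460×0.283 = 696.18 g/s all reports to the concentrate.
Concentrate = 696.18/(target fraction) = 748.58 g/s.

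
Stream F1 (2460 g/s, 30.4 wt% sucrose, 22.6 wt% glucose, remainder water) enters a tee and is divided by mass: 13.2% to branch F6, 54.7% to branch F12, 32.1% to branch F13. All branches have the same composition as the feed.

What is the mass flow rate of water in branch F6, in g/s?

152.6 g/s

Branch F6 total = 0.132×2460 = 324.72 g/s.
water in F6 = 0.470×324.72 = 152.62 g/s.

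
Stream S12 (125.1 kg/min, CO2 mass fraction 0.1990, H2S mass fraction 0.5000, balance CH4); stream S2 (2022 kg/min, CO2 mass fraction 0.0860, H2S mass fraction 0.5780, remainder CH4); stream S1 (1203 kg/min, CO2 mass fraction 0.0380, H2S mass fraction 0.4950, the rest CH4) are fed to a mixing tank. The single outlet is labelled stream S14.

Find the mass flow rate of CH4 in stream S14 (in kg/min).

CH4 out = CH4 in = 125.1×0.301 + 2022×0.336 + 1203×0.467 = 1278.8 kg/min.

1279 kg/min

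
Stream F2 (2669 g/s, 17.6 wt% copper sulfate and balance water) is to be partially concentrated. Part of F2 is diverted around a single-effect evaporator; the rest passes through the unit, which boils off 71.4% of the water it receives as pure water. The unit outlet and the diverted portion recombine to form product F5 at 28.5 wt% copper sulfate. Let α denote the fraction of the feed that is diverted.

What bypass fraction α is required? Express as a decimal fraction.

0.350

All 2669×0.176 = 469.74 g/s of copper sulfate reaches F5, so F5 = 469.74/0.285 = 1648.2 g/s and vapour = 1020.8 g/s.
The evaporator receives (1−α)·2669 of feed at 0.824 water and removes 0.714 of that water:
0.714×0.824×(1−α)×2669 = 1020.8
(1−α) = 1020.8/1570.3 = 0.6501;  α = 0.3499.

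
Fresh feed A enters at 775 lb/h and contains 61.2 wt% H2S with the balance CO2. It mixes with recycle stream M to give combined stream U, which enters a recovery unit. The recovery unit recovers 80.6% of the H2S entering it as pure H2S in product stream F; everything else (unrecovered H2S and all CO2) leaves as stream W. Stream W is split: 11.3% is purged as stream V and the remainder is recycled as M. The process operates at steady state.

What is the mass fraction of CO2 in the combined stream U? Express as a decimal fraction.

CO2 enters only via A and leaves only via the purge: 775×0.388 = 0.113×(CO2 in W), and the recovery unit passes all CO2, so CO2 in U = CO2 in W = 2661.1 lb/h.
H2S in U: m_A = 775×0.612 + (1−0.113)·(1−0.806)·m_A, so m_A = 474.3/0.8279 = 572.88 lb/h.
U = 572.88 + 2661.1 = 3233.9 lb/h.
CO2 fraction in U = 2661.1/3233.9 = 0.823.

0.823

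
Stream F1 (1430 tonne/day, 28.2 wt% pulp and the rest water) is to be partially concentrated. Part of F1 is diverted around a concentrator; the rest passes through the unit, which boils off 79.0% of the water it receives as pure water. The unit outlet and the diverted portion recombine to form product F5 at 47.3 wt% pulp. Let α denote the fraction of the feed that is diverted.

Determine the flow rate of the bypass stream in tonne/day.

All 1430×0.282 = 403.26 tonne/day of pulp reaches F5, so F5 = 403.26/0.473 = 852.56 tonne/day and vapour = 577.44 tonne/day.
The evaporator receives (1−α)·1430 of feed at 0.718 water and removes 0.790 of that water:
0.790×0.718×(1−α)×1430 = 577.44
(1−α) = 577.44/811.12 = 0.7119;  α = 0.2881.
Bypass flow = 0.2881×1430 = 411.98 tonne/day.

412 tonne/day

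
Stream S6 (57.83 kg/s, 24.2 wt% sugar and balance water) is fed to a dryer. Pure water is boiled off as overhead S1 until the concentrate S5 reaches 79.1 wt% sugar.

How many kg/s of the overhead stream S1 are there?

sugar is conserved: 57.83×0.242 = 13.995 kg/s all reports to the concentrate.
Concentrate = 13.995/(target fraction) = 17.693 kg/s.
Overhead = 57.83 − 17.693 = 40.137 kg/s.

40.14 kg/s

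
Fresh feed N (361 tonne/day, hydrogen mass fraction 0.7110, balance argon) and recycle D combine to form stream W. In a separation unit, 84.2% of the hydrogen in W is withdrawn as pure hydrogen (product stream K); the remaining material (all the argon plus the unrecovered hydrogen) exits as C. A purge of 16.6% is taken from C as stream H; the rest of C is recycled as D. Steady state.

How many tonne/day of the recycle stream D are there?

argon enters only via N and leaves only via the purge: 361×0.289 = 0.166×(argon in C), and the separation unit passes all argon, so argon in W = argon in C = 628.49 tonne/day.
hydrogen in W: m_A = 361×0.711 + (1−0.166)·(1−0.842)·m_A, so m_A = 256.67/0.8682 = 295.63 tonne/day.
C = (1−0.842)×295.63 + 628.49 = 675.2 tonne/day.
Recycle D = (1−0.166)×675.2 = 563.11 tonne/day.

563.1 tonne/day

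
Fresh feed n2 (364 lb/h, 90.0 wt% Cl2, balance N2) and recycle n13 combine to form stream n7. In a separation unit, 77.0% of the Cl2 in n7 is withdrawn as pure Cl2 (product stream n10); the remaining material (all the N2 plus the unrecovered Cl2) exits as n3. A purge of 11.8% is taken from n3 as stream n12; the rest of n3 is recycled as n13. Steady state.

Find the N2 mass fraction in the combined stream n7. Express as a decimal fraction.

0.429

N2 enters only via n2 and leaves only via the purge: 364×0.100 = 0.118×(N2 in n3), and the separation unit passes all N2, so N2 in n7 = N2 in n3 = 308.47 lb/h.
Cl2 in n7: m_A = 364×0.900 + (1−0.118)·(1−0.770)·m_A, so m_A = 327.6/0.7971 = 410.97 lb/h.
n7 = 410.97 + 308.47 = 719.44 lb/h.
N2 fraction in n7 = 308.47/719.44 = 0.429.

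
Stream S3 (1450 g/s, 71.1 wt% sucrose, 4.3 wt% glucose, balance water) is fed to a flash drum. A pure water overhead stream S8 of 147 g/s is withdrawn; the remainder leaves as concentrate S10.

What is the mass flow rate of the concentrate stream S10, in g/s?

1303 g/s

Concentrate = 1450 − 147 = 1303 g/s.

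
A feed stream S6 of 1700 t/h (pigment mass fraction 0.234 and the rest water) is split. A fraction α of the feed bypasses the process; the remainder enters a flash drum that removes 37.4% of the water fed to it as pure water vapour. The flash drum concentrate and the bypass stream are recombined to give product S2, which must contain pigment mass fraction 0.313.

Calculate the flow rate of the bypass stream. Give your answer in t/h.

All 1700×0.234 = 397.8 t/h of pigment reaches S2, so S2 = 397.8/0.313 = 1270.9 t/h and vapour = 429.07 t/h.
The evaporator receives (1−α)·1700 of feed at 0.766 water and removes 0.374 of that water:
0.374×0.766×(1−α)×1700 = 429.07
(1−α) = 429.07/487.02 = 0.8810;  α = 0.1190.
Bypass flow = 0.1190×1700 = 202.28 t/h.

202.3 t/h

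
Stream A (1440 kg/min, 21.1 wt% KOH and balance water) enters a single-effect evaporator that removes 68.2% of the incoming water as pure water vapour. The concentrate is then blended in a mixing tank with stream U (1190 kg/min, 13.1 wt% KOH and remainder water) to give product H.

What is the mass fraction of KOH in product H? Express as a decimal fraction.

0.248

Vapour removed = 0.682×0.789×1440 = 774.86 kg/min; concentrate = 665.14 kg/min.
KOH reaching the mixer = 303.84 (from concentrate) + 1190×0.131 = 459.73 kg/min.
Product flow = 665.14 + 1190 = 1855.1 kg/min; KOH fraction = 0.248.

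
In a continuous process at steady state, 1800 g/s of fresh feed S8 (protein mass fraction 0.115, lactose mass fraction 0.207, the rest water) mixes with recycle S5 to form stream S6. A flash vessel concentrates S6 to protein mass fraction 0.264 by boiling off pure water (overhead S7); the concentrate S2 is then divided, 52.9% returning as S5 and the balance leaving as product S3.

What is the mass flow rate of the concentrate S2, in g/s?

1665 g/s

Overall protein balance (none leaves overhead): protein in fresh feed = protein in product, i.e. 1800×0.115 = (1−0.529)·S2·0.264.
S2 = 207/(0.264×0.471) = 1664.7 g/s.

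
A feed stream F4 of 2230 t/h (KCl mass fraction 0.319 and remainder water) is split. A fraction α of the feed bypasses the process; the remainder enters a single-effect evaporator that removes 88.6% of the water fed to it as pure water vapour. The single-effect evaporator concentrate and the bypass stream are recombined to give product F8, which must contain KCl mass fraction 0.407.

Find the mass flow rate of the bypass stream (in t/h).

All 2230×0.319 = 711.37 t/h of KCl reaches F8, so F8 = 711.37/0.407 = 1747.8 t/h and vapour = 482.16 t/h.
The evaporator receives (1−α)·2230 of feed at 0.681 water and removes 0.886 of that water:
0.886×0.681×(1−α)×2230 = 482.16
(1−α) = 482.16/1345.5 = 0.3584;  α = 0.6416.
Bypass flow = 0.6416×2230 = 1430.9 t/h.

1431 t/h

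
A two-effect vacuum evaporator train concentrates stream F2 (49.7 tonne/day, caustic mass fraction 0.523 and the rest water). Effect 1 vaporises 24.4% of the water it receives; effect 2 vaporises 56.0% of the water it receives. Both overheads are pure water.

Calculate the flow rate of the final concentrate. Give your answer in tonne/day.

water in feed = 49.7×0.477 = 23.707 tonne/day.
After stage 1: water left = (1−0.244)×23.707 = 17.922; stream total = 43.916 tonne/day.
After stage 2: water left = (1−0.560)×17.922 = 7.8859; final concentrate = 33.879 tonne/day.

33.88 tonne/day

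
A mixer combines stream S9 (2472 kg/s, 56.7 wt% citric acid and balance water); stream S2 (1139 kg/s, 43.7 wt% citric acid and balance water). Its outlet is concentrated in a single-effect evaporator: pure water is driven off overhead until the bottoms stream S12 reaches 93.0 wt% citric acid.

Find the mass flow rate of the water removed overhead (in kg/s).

1569 kg/s

citric acid entering = 2472×0.567 + 1139×0.437 = 1899.4 kg/s.
All citric acid reports to S12, so S12 = 1899.4/0.930 = 2042.3 kg/s.
Total feed = 3611 kg/s; overhead = 3611 − 2042.3 = 1568.7 kg/s.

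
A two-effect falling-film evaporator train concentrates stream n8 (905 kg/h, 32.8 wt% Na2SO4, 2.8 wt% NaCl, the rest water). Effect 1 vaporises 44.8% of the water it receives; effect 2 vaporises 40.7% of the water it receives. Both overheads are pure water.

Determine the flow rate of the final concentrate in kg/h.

water in feed = 905×0.644 = 582.82 kg/h.
After stage 1: water left = (1−0.448)×582.82 = 321.72; stream total = 643.9 kg/h.
After stage 2: water left = (1−0.407)×321.72 = 190.78; final concentrate = 512.96 kg/h.

513 kg/h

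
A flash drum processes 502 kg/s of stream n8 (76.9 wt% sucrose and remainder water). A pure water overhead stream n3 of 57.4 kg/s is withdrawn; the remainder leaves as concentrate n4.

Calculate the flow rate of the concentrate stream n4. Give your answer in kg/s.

444.6 kg/s

Concentrate = 502 − 57.4 = 444.6 kg/s.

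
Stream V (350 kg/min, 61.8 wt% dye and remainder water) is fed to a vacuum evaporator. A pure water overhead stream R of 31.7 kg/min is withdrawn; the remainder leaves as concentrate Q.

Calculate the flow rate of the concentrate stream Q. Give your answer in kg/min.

318.3 kg/min

Concentrate = 350 − 31.7 = 318.3 kg/min.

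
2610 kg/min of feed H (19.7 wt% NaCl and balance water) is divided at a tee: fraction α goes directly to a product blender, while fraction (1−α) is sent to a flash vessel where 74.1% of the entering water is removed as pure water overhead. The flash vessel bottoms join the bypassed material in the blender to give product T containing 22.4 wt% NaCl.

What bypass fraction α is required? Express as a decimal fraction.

0.797

All 2610×0.197 = 514.17 kg/min of NaCl reaches T, so T = 514.17/0.224 = 2295.4 kg/min and vapour = 314.6 kg/min.
The evaporator receives (1−α)·2610 of feed at 0.803 water and removes 0.741 of that water:
0.741×0.803×(1−α)×2610 = 314.6
(1−α) = 314.6/1553 = 0.2026;  α = 0.7974.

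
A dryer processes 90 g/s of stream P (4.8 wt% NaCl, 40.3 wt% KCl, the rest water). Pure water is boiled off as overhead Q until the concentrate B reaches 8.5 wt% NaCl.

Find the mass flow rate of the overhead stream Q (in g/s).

NaCl is conserved: 90×0.048 = 4.32 g/s all reports to the concentrate.
Concentrate = 4.32/(target fraction) = 50.824 g/s.
Overhead = 90 − 50.824 = 39.176 g/s.

39.18 g/s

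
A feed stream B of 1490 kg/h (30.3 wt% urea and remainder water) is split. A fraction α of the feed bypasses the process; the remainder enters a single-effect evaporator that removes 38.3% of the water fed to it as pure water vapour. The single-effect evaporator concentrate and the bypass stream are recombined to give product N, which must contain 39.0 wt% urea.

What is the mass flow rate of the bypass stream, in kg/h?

All 1490×0.303 = 451.47 kg/h of urea reaches N, so N = 451.47/0.390 = 1157.6 kg/h and vapour = 332.38 kg/h.
The evaporator receives (1−α)·1490 of feed at 0.697 water and removes 0.383 of that water:
0.383×0.697×(1−α)×1490 = 332.38
(1−α) = 332.38/397.76 = 0.8356;  α = 0.1644.
Bypass flow = 0.1644×1490 = 244.89 kg/h.

244.9 kg/h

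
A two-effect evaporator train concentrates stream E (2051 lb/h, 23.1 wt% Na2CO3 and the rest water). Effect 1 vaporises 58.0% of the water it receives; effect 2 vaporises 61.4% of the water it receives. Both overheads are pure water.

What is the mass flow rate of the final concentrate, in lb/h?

729.5 lb/h

water in feed = 2051×0.769 = 1577.2 lb/h.
After stage 1: water left = (1−0.580)×1577.2 = 662.43; stream total = 1136.2 lb/h.
After stage 2: water left = (1−0.614)×662.43 = 255.7; final concentrate = 729.48 lb/h.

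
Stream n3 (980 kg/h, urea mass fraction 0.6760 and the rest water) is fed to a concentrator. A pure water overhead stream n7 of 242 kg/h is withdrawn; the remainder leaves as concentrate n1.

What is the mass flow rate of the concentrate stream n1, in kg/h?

738 kg/h

Concentrate = 980 − 242 = 738 kg/h.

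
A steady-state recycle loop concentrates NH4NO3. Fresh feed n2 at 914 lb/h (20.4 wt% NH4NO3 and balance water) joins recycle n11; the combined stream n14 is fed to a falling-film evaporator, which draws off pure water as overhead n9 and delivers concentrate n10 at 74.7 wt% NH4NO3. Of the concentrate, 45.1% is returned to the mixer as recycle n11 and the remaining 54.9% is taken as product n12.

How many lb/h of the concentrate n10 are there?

454.7 lb/h

Overall NH4NO3 balance (none leaves overhead): NH4NO3 in fresh feed = NH4NO3 in product, i.e. 914×0.204 = (1−0.451)·n10·0.747.
n10 = 186.46/(0.747×0.549) = 454.66 lb/h.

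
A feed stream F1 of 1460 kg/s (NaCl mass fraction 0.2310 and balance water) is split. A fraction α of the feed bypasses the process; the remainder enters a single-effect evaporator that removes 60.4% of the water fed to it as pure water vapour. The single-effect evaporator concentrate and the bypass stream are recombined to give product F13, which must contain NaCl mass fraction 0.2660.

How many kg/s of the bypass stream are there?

All 1460×0.231 = 337.26 kg/s of NaCl reaches F13, so F13 = 337.26/0.266 = 1267.9 kg/s and vapour = 192.11 kg/s.
The evaporator receives (1−α)·1460 of feed at 0.769 water and removes 0.604 of that water:
0.604×0.769×(1−α)×1460 = 192.11
(1−α) = 192.11/678.13 = 0.2833;  α = 0.7167.
Bypass flow = 0.7167×1460 = 1046.4 kg/s.

1046 kg/s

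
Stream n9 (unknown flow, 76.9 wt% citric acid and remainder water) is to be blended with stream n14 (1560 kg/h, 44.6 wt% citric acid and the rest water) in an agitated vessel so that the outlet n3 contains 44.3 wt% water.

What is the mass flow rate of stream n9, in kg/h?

816.8 kg/h

Let n9 be the unknown flow. Total out = 1560 + n9.
water balance: 864.24 + 0.231·n9 = 0.443·(1560 + n9)
(0.231 − 0.443)·n9 = 0.443×1560 − 864.24 = -173.16
n9 = -173.16 / -0.212 = 816.79 kg/h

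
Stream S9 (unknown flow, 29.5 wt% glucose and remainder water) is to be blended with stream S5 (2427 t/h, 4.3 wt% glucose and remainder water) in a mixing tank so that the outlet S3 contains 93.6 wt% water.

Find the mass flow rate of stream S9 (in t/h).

Let S9 be the unknown flow. Total out = 2427 + S9.
water balance: 2322.6 + 0.705·S9 = 0.936·(2427 + S9)
(0.705 − 0.936)·S9 = 0.936×2427 − 2322.6 = -50.967
S9 = -50.967 / -0.231 = 220.64 t/h

220.6 t/h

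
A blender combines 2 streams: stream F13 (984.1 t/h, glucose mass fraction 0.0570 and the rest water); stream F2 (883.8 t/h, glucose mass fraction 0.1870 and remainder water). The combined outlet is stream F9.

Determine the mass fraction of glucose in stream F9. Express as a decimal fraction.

Total flow out = 984.1 + 883.8 = 1867.9 t/h.
glucose in = 984.1×0.057 + 883.8×0.187 = 221.36 t/h.
glucose mass fraction in F9 = 221.36/1867.9 = 0.1185.

0.1185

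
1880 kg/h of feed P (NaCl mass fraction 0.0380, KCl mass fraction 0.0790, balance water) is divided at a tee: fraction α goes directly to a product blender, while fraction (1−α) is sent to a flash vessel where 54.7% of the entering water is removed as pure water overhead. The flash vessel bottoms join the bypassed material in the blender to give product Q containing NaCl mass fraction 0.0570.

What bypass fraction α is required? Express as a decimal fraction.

0.310

All 1880×0.038 = 71.44 kg/h of NaCl reaches Q, so Q = 71.44/0.057 = 1253.3 kg/h and vapour = 626.67 kg/h.
The evaporator receives (1−α)·1880 of feed at 0.883 water and removes 0.547 of that water:
0.547×0.883×(1−α)×1880 = 626.67
(1−α) = 626.67/908.04 = 0.6901;  α = 0.3099.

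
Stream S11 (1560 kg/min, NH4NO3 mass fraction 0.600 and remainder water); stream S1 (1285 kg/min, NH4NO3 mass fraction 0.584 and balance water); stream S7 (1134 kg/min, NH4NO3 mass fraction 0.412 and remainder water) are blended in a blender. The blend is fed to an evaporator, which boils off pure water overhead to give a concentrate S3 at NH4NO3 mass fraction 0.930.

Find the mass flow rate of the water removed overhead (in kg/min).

NH4NO3 entering = 1560×0.600 + 1285×0.584 + 1134×0.412 = 2153.6 kg/min.
All NH4NO3 reports to S3, so S3 = 2153.6/0.930 = 2315.8 kg/min.
Total feed = 3979 kg/min; overhead = 3979 − 2315.8 = 1663.2 kg/min.

1663 kg/min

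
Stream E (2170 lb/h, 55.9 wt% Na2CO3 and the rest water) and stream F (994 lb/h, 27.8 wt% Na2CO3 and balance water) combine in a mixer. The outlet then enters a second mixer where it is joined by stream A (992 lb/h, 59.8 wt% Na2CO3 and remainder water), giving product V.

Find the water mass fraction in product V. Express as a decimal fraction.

0.499

Overall, product flow = 4156 lb/h.
water in = 2170×0.441 + 994×0.722 + 992×0.402 = 2073.4 lb/h.
water fraction in V = 0.499.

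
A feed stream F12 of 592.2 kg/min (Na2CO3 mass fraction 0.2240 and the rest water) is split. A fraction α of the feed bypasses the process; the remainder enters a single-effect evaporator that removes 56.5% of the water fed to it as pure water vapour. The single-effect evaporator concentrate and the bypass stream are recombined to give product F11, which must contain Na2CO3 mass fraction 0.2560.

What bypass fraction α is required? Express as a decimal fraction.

0.715

All 592.2×0.224 = 132.65 kg/min of Na2CO3 reaches F11, so F11 = 132.65/0.256 = 518.18 kg/min and vapour = 74.025 kg/min.
The evaporator receives (1−α)·592.2 of feed at 0.776 water and removes 0.565 of that water:
0.565×0.776×(1−α)×592.2 = 74.025
(1−α) = 74.025/259.64 = 0.2851;  α = 0.7149.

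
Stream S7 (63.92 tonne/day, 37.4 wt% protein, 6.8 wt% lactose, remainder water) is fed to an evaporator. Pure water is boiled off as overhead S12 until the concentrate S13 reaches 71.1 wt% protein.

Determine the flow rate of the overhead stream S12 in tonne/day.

30.3 tonne/day

protein is conserved: 63.92×0.374 = 23.906 tonne/day all reports to the concentrate.
Concentrate = 23.906/(target fraction) = 33.623 tonne/day.
Overhead = 63.92 − 33.623 = 30.297 tonne/day.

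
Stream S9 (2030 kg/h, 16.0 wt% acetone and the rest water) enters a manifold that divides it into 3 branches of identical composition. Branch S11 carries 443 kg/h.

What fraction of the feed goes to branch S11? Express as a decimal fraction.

Fraction to S11 = 443/2030 = 0.2182.

0.218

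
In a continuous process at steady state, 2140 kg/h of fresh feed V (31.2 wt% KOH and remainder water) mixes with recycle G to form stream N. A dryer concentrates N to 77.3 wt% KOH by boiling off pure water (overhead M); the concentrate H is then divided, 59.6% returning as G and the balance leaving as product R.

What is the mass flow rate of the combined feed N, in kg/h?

3414 kg/h

Overall KOH balance (none leaves overhead): KOH in fresh feed = KOH in product, i.e. 2140×0.312 = (1−0.596)·H·0.773.
H = 667.68/(0.773×0.404) = 2138 kg/h.
Recycle G = 0.596×2138 = 1274.2 kg/h.
Combined feed N = 2140 + 1274.2 = 3414.2 kg/h.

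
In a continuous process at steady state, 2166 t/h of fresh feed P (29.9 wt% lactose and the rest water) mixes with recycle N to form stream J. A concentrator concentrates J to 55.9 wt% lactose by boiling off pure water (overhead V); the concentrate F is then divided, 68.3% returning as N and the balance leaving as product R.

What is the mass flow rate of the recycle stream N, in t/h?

2496 t/h

Overall lactose balance (none leaves overhead): lactose in fresh feed = lactose in product, i.e. 2166×0.299 = (1−0.683)·F·0.559.
F = 647.63/(0.559×0.317) = 3654.8 t/h.
Recycle N = 0.683×3654.8 = 2496.2 t/h.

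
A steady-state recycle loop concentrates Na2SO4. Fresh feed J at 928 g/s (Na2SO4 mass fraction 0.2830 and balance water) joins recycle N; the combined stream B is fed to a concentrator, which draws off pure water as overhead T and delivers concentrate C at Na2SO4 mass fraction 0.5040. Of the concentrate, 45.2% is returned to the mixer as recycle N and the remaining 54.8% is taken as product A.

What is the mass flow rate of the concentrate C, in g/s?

Overall Na2SO4 balance (none leaves overhead): Na2SO4 in fresh feed = Na2SO4 in product, i.e. 928×0.283 = (1−0.452)·C·0.504.
C = 262.62/(0.504×0.548) = 950.87 g/s.

950.9 g/s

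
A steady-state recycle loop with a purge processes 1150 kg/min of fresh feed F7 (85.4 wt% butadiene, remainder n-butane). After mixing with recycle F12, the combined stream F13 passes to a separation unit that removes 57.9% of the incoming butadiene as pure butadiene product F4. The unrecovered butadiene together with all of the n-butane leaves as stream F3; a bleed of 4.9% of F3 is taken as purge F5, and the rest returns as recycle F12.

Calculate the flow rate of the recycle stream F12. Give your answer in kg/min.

3914 kg/min

n-butane enters only via F7 and leaves only via the purge: 1150×0.146 = 0.049×(n-butane in F3), and the separation unit passes all n-butane, so n-butane in F13 = n-butane in F3 = 3426.5 kg/min.
butadiene in F13: m_A = 1150×0.854 + (1−0.049)·(1−0.579)·m_A, so m_A = 982.1/0.5996 = 1637.8 kg/min.
F3 = (1−0.579)×1637.8 + 3426.5 = 4116.1 kg/min.
Recycle F12 = (1−0.049)×4116.1 = 3914.4 kg/min.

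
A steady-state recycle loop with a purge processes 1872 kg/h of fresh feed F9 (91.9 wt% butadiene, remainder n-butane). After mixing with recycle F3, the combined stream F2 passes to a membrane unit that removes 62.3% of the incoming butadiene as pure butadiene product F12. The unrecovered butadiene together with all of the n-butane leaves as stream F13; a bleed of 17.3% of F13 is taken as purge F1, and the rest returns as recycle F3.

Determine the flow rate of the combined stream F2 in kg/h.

n-butane enters only via F9 and leaves only via the purge: 1872×0.081 = 0.173×(n-butane in F13), and the membrane unit passes all n-butane, so n-butane in F2 = n-butane in F13 = 876.49 kg/h.
butadiene in F2: m_A = 1872×0.919 + (1−0.173)·(1−0.623)·m_A, so m_A = 1720.4/0.6882 = 2499.7 kg/h.
F2 = 2499.7 + 876.49 = 3376.2 kg/h.

3376 kg/h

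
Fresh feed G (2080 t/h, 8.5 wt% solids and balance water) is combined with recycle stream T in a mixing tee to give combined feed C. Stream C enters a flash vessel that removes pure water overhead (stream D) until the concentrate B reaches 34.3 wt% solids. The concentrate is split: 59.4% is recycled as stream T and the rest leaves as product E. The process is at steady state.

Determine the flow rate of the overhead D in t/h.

1565 t/h

Overall solids balance (none leaves overhead): solids in fresh feed = solids in product, i.e. 2080×0.085 = (1−0.594)·B·0.343.
B = 176.8/(0.343×0.406) = 1269.6 t/h.
Recycle T = 0.594×1269.6 = 754.13 t/h.
Combined feed C = 2080 + 754.13 = 2834.1 t/h.
Overhead D = C − B = 2834.1 − 1269.6 = 1564.5 t/h.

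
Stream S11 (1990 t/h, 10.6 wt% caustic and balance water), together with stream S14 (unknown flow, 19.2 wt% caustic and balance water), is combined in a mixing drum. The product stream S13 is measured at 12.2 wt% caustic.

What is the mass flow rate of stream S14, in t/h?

454.9 t/h

Let S14 be the unknown flow. Total out = 1990 + S14.
caustic balance: 210.94 + 0.192·S14 = 0.122·(1990 + S14)
(0.192 − 0.122)·S14 = 0.122×1990 − 210.94 = 31.84
S14 = 31.84 / 0.070 = 454.86 t/h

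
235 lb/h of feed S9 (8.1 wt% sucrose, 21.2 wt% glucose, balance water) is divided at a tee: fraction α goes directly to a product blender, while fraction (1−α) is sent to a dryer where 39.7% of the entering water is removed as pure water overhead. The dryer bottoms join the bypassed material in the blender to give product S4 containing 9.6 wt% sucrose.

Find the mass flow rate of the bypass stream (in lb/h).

All 235×0.081 = 19.035 lb/h of sucrose reaches S4, so S4 = 19.035/0.096 = 198.28 lb/h and vapour = 36.719 lb/h.
The evaporator receives (1−α)·235 of feed at 0.707 water and removes 0.397 of that water:
0.397×0.707×(1−α)×235 = 36.719
(1−α) = 36.719/65.96 = 0.5567;  α = 0.4433.
Bypass flow = 0.4433×235 = 104.18 lb/h.

104.2 lb/h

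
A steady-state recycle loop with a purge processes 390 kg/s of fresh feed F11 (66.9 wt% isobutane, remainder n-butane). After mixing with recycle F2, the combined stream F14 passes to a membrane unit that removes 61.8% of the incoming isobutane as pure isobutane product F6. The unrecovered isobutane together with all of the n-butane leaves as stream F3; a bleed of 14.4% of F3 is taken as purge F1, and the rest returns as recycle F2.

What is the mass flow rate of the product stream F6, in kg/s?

239.6 kg/s

isobutane in F14: m_A = 390×0.669 + (1−0.144)·(1−0.618)·m_A, so m_A = 260.91/0.6730 = 387.68 kg/s.
Product F6 = 0.618×387.68 = 239.58 kg/s.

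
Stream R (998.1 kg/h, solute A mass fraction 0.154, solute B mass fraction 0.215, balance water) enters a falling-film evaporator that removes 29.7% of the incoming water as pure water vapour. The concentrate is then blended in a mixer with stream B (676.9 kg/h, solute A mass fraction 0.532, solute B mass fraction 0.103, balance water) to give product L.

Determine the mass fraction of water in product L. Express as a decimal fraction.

Vapour removed = 0.297×0.631×998.1 = 187.05 kg/h; concentrate = 811.05 kg/h.
water reaching the mixer = 442.75 (from concentrate) + 676.9×0.365 = 689.82 kg/h.
Product flow = 811.05 + 676.9 = 1487.9 kg/h; water fraction = 0.464.

0.464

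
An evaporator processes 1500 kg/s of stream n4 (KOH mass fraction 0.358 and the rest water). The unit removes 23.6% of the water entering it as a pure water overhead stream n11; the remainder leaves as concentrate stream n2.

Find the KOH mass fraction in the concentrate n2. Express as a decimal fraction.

0.422

KOH is not removed: 1500×0.358 = 537 kg/s of KOH enters n2.
water entering = 1500×0.642 = 963 kg/s; overhead removed = 0.236×963 = 227.27 kg/s.
Concentrate = 1500 − 227.27 = 1272.7 kg/s.
Mass fraction = 537/1272.7 = 0.422.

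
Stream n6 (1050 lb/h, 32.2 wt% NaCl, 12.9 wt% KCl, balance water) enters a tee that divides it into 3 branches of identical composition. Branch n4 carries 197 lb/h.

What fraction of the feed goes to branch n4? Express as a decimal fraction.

0.188

Fraction to n4 = 197/1050 = 0.1876.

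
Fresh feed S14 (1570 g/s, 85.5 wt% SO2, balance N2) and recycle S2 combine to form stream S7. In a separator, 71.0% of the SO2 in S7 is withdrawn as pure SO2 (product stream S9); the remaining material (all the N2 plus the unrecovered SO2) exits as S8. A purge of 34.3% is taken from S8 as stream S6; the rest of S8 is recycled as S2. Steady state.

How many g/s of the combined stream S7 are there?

2322 g/s

N2 enters only via S14 and leaves only via the purge: 1570×0.145 = 0.343×(N2 in S8), and the separator passes all N2, so N2 in S7 = N2 in S8 = 663.7 g/s.
SO2 in S7: m_A = 1570×0.855 + (1−0.343)·(1−0.710)·m_A, so m_A = 1342.3/0.8095 = 1658.3 g/s.
S7 = 1658.3 + 663.7 = 2322 g/s.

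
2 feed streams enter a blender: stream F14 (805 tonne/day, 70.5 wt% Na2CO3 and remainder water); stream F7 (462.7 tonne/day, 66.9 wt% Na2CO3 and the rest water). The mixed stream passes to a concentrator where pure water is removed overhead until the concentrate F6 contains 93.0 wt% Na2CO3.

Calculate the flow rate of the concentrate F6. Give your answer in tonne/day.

943.1 tonne/day

Na2CO3 entering = 805×0.705 + 462.7×0.669 = 877.07 tonne/day.
All Na2CO3 reports to F6, so F6 = 877.07/0.930 = 943.09 tonne/day.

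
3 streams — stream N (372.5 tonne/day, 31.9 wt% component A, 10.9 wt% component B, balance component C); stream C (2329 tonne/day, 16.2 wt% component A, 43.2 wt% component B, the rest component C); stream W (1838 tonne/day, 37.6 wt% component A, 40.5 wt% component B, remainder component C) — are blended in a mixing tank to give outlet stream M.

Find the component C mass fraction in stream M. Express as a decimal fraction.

Total flow out = 372.5 + 2329 + 1838 = 4539.5 tonne/day.
component C in = 372.5×0.572 + 2329×0.406 + 1838×0.219 = 1561.2 tonne/day.
component C mass fraction in M = 1561.2/4539.5 = 0.344.

0.344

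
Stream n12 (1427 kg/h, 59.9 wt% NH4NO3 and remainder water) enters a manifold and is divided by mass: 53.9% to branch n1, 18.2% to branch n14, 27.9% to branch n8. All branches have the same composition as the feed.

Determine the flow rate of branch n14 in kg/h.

259.7 kg/h

Branch n14 flow = 0.182×1427 = 259.71 kg/h.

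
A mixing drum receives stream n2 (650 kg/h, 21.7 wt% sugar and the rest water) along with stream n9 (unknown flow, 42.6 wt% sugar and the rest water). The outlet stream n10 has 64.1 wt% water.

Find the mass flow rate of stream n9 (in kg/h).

1378 kg/h

Let n9 be the unknown flow. Total out = 650 + n9.
water balance: 508.95 + 0.574·n9 = 0.641·(650 + n9)
(0.574 − 0.641)·n9 = 0.641×650 − 508.95 = -92.3
n9 = -92.3 / -0.067 = 1377.6 kg/h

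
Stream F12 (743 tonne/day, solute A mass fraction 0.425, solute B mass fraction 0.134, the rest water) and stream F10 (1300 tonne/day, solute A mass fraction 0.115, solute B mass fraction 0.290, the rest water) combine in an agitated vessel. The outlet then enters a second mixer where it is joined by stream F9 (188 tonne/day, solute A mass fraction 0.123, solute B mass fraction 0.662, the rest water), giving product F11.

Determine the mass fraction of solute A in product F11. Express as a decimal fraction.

0.219

Overall, product flow = 2231 tonne/day.
solute A in = 743×0.425 + 1300×0.115 + 188×0.123 = 488.4 tonne/day.
solute A fraction in F11 = 0.219.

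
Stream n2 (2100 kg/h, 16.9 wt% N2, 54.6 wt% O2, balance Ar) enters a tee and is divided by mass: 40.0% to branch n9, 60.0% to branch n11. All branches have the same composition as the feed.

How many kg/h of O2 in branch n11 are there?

688 kg/h

Branch n11 total = 0.600×2100 = 1260 kg/h.
O2 in n11 = 0.546×1260 = 687.96 kg/h.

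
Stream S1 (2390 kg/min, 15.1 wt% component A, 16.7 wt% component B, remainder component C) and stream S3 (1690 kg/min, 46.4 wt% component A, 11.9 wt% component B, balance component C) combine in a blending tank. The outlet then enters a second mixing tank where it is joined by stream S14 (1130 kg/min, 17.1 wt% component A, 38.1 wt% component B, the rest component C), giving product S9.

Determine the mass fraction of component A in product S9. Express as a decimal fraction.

Overall, product flow = 5210 kg/min.
component A in = 2390×0.151 + 1690×0.464 + 1130×0.171 = 1338.3 kg/min.
component A fraction in S9 = 0.257.

0.257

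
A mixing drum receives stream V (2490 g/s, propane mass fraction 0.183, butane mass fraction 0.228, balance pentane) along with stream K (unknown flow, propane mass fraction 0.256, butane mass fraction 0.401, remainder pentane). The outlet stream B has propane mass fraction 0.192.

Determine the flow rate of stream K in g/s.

Let K be the unknown flow. Total out = 2490 + K.
propane balance: 455.67 + 0.256·K = 0.192·(2490 + K)
(0.256 − 0.192)·K = 0.192×2490 − 455.67 = 22.41
K = 22.41 / 0.064 = 350.16 g/s

350.2 g/s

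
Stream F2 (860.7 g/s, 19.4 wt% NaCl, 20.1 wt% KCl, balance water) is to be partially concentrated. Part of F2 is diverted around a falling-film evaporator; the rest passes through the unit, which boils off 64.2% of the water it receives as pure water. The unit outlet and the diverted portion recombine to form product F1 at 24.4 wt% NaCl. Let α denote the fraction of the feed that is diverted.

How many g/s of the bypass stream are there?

406.6 g/s

All 860.7×0.194 = 166.98 g/s of NaCl reaches F1, so F1 = 166.98/0.244 = 684.33 g/s and vapour = 176.37 g/s.
The evaporator receives (1−α)·860.7 of feed at 0.605 water and removes 0.642 of that water:
0.642×0.605×(1−α)×860.7 = 176.37
(1−α) = 176.37/334.3 = 0.5276;  α = 0.4724.
Bypass flow = 0.4724×860.7 = 406.61 g/s.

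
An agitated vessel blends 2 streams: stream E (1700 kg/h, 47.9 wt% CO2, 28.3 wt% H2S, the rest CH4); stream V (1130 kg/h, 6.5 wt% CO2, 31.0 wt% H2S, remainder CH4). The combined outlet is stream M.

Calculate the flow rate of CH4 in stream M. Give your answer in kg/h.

1111 kg/h

CH4 out = CH4 in = 1700×0.238 + 1130×0.625 = 1110.8 kg/h.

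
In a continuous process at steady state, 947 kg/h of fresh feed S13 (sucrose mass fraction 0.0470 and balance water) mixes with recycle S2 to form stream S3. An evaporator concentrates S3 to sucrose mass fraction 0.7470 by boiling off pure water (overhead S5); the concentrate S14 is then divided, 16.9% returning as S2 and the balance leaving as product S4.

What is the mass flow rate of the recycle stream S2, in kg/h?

12.12 kg/h

Overall sucrose balance (none leaves overhead): sucrose in fresh feed = sucrose in product, i.e. 947×0.047 = (1−0.169)·S14·0.747.
S14 = 44.509/(0.747×0.831) = 71.701 kg/h.
Recycle S2 = 0.169×71.701 = 12.117 kg/h.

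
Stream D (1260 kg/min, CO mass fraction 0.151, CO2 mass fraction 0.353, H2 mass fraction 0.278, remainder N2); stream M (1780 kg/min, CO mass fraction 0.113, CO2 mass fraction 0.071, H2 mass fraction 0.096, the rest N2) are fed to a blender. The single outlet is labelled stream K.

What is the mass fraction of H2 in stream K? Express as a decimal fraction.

0.171

Total flow out = 1260 + 1780 = 3040 kg/min.
H2 in = 1260×0.278 + 1780×0.096 = 521.16 kg/min.
H2 mass fraction in K = 521.16/3040 = 0.171.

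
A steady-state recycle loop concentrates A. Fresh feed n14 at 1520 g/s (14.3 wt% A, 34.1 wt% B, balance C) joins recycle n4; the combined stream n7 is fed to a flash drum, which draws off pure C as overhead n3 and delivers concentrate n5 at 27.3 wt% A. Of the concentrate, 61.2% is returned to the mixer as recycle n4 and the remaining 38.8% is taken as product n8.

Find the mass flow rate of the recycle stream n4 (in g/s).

1256 g/s

Overall A balance (none leaves overhead): A in fresh feed = A in product, i.e. 1520×0.143 = (1−0.612)·n5·0.273.
n5 = 217.36/(0.273×0.388) = 2052 g/s.
Recycle n4 = 0.612×2052 = 1255.8 g/s.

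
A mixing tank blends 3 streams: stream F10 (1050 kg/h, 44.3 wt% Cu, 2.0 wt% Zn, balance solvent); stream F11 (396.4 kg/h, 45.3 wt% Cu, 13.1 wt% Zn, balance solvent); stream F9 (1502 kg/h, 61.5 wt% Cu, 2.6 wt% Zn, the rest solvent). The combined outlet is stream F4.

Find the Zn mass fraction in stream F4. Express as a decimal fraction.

Total flow out = 1050 + 396.4 + 1502 = 2948.4 kg/h.
Zn in = 1050×0.020 + 396.4×0.131 + 1502×0.026 = 111.98 kg/h.
Zn mass fraction in F4 = 111.98/2948.4 = 0.038.

0.038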